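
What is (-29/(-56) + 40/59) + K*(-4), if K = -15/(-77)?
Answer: 2163/5192 ≈ 0.41660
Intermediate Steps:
K = 15/77 (K = -15*(-1/77) = 15/77 ≈ 0.19481)
(-29/(-56) + 40/59) + K*(-4) = (-29/(-56) + 40/59) + (15/77)*(-4) = (-29*(-1/56) + 40*(1/59)) - 60/77 = (29/56 + 40/59) - 60/77 = 3951/3304 - 60/77 = 2163/5192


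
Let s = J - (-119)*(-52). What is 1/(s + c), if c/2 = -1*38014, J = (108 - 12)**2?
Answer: -1/73000 ≈ -1.3699e-5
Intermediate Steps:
J = 9216 (J = 96**2 = 9216)
s = 3028 (s = 9216 - (-119)*(-52) = 9216 - 1*6188 = 9216 - 6188 = 3028)
c = -76028 (c = 2*(-1*38014) = 2*(-38014) = -76028)
1/(s + c) = 1/(3028 - 76028) = 1/(-73000) = -1/73000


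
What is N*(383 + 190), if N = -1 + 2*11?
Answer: 12033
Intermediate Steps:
N = 21 (N = -1 + 22 = 21)
N*(383 + 190) = 21*(383 + 190) = 21*573 = 12033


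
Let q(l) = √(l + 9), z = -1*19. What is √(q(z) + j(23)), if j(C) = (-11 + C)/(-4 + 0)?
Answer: √(-3 + I*√10) ≈ 0.82429 + 1.9182*I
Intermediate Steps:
j(C) = 11/4 - C/4 (j(C) = (-11 + C)/(-4) = (-11 + C)*(-¼) = 11/4 - C/4)
z = -19
q(l) = √(9 + l)
√(q(z) + j(23)) = √(√(9 - 19) + (11/4 - ¼*23)) = √(√(-10) + (11/4 - 23/4)) = √(I*√10 - 3) = √(-3 + I*√10)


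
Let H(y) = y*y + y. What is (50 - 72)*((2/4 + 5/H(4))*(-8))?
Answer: 132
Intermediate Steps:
H(y) = y + y**2 (H(y) = y**2 + y = y + y**2)
(50 - 72)*((2/4 + 5/H(4))*(-8)) = (50 - 72)*((2/4 + 5/((4*(1 + 4))))*(-8)) = -22*(2*(1/4) + 5/((4*5)))*(-8) = -22*(1/2 + 5/20)*(-8) = -22*(1/2 + 5*(1/20))*(-8) = -22*(1/2 + 1/4)*(-8) = -33*(-8)/2 = -22*(-6) = 132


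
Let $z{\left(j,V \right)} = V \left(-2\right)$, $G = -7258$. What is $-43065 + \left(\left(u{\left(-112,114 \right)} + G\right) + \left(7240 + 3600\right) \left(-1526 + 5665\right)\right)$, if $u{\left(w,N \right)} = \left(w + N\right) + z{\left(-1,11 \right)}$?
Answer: $44816417$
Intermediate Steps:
$z{\left(j,V \right)} = - 2 V$
$u{\left(w,N \right)} = -22 + N + w$ ($u{\left(w,N \right)} = \left(w + N\right) - 22 = \left(N + w\right) - 22 = -22 + N + w$)
$-43065 + \left(\left(u{\left(-112,114 \right)} + G\right) + \left(7240 + 3600\right) \left(-1526 + 5665\right)\right) = -43065 + \left(\left(\left(-22 + 114 - 112\right) - 7258\right) + \left(7240 + 3600\right) \left(-1526 + 5665\right)\right) = -43065 + \left(\left(-20 - 7258\right) + 10840 \cdot 4139\right) = -43065 + \left(-7278 + 44866760\right) = -43065 + 44859482 = 44816417$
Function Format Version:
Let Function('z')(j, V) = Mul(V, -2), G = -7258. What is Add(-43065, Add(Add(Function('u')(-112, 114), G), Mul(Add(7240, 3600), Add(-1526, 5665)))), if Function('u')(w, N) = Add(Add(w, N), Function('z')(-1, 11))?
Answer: 44816417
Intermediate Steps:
Function('z')(j, V) = Mul(-2, V)
Function('u')(w, N) = Add(-22, N, w) (Function('u')(w, N) = Add(Add(w, N), Mul(-2, 11)) = Add(Add(N, w), -22) = Add(-22, N, w))
Add(-43065, Add(Add(Function('u')(-112, 114), G), Mul(Add(7240, 3600), Add(-1526, 5665)))) = Add(-43065, Add(Add(Add(-22, 114, -112), -7258), Mul(Add(7240, 3600), Add(-1526, 5665)))) = Add(-43065, Add(Add(-20, -7258), Mul(10840, 4139))) = Add(-43065, Add(-7278, 44866760)) = Add(-43065, 44859482) = 44816417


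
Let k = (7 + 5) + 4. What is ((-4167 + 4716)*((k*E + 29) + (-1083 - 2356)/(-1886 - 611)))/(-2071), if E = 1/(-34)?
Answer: -696959892/87911879 ≈ -7.9279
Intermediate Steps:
k = 16 (k = 12 + 4 = 16)
E = -1/34 ≈ -0.029412
((-4167 + 4716)*((k*E + 29) + (-1083 - 2356)/(-1886 - 611)))/(-2071) = ((-4167 + 4716)*((16*(-1/34) + 29) + (-1083 - 2356)/(-1886 - 611)))/(-2071) = (549*((-8/17 + 29) - 3439/(-2497)))*(-1/2071) = (549*(485/17 - 3439*(-1/2497)))*(-1/2071) = (549*(485/17 + 3439/2497))*(-1/2071) = (549*(1269508/42449))*(-1/2071) = (696959892/42449)*(-1/2071) = -696959892/87911879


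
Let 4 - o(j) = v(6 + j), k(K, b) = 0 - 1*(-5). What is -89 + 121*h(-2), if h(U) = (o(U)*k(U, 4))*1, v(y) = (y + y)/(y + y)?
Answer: 1726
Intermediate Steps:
v(y) = 1 (v(y) = (2*y)/((2*y)) = (2*y)*(1/(2*y)) = 1)
k(K, b) = 5 (k(K, b) = 0 + 5 = 5)
o(j) = 3 (o(j) = 4 - 1*1 = 4 - 1 = 3)
h(U) = 15 (h(U) = (3*5)*1 = 15*1 = 15)
-89 + 121*h(-2) = -89 + 121*15 = -89 + 1815 = 1726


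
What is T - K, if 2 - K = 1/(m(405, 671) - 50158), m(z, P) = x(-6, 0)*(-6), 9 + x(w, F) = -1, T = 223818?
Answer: 11212733967/50098 ≈ 2.2382e+5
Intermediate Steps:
x(w, F) = -10 (x(w, F) = -9 - 1 = -10)
m(z, P) = 60 (m(z, P) = -10*(-6) = 60)
K = 100197/50098 (K = 2 - 1/(60 - 50158) = 2 - 1/(-50098) = 2 - 1*(-1/50098) = 2 + 1/50098 = 100197/50098 ≈ 2.0000)
T - K = 223818 - 1*100197/50098 = 223818 - 100197/50098 = 11212733967/50098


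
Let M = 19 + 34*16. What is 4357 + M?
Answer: 4920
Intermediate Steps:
M = 563 (M = 19 + 544 = 563)
4357 + M = 4357 + 563 = 4920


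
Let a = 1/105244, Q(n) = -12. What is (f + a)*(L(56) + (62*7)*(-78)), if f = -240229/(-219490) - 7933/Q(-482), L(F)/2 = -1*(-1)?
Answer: -38833510962767920/1732500417 ≈ -2.2415e+7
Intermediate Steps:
a = 1/105244 ≈ 9.5017e-6
L(F) = 2 (L(F) = 2*(-1*(-1)) = 2*1 = 2)
f = 872048459/1316940 (f = -240229/(-219490) - 7933/(-12) = -240229*(-1/219490) - 7933*(-1/12) = 240229/219490 + 7933/12 = 872048459/1316940 ≈ 662.18)
(f + a)*(L(56) + (62*7)*(-78)) = (872048459/1316940 + 1/105244)*(2 + (62*7)*(-78)) = 5736116833496*(2 + 434*(-78))/8662502085 = 5736116833496*(2 - 33852)/8662502085 = (5736116833496/8662502085)*(-33850) = -38833510962767920/1732500417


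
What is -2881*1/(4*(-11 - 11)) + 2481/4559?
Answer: 13352807/401192 ≈ 33.283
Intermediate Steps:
-2881*1/(4*(-11 - 11)) + 2481/4559 = -2881/((-22*4)) + 2481*(1/4559) = -2881/(-88) + 2481/4559 = -2881*(-1/88) + 2481/4559 = 2881/88 + 2481/4559 = 13352807/401192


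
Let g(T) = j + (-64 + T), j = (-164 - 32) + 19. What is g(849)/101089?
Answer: 608/101089 ≈ 0.0060145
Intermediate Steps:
j = -177 (j = -196 + 19 = -177)
g(T) = -241 + T (g(T) = -177 + (-64 + T) = -241 + T)
g(849)/101089 = (-241 + 849)/101089 = 608*(1/101089) = 608/101089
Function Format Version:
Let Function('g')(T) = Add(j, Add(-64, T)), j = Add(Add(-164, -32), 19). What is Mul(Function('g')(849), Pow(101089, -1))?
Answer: Rational(608, 101089) ≈ 0.0060145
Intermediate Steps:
j = -177 (j = Add(-196, 19) = -177)
Function('g')(T) = Add(-241, T) (Function('g')(T) = Add(-177, Add(-64, T)) = Add(-241, T))
Mul(Function('g')(849), Pow(101089, -1)) = Mul(Add(-241, 849), Pow(101089, -1)) = Mul(608, Rational(1, 101089)) = Rational(608, 101089)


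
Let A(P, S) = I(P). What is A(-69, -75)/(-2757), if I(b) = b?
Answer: 23/919 ≈ 0.025027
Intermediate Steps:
A(P, S) = P
A(-69, -75)/(-2757) = -69/(-2757) = -69*(-1/2757) = 23/919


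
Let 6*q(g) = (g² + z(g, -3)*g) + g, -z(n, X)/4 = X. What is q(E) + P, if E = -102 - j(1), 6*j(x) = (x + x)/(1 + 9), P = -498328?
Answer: -2682795269/5400 ≈ -4.9681e+5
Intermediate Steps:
z(n, X) = -4*X
j(x) = x/30 (j(x) = ((x + x)/(1 + 9))/6 = ((2*x)/10)/6 = ((2*x)*(⅒))/6 = (x/5)/6 = x/30)
E = -3061/30 (E = -102 - 1/30 = -3061/30 ≈ -102.03)
q(g) = g²/6 + 13*g/6 (q(g) = ((g² + (-4*(-3))*g) + g)/6 = ((g² + 12*g) + g)/6 = (g² + 13*g)/6 = g²/6 + 13*g/6)
q(E) + P = (⅙)*(-3061/30)*(13 - 3061/30) - 498328 = (⅙)*(-3061/30)*(-2671/30) - 498328 = 8175931/5400 - 498328 = -2682795269/5400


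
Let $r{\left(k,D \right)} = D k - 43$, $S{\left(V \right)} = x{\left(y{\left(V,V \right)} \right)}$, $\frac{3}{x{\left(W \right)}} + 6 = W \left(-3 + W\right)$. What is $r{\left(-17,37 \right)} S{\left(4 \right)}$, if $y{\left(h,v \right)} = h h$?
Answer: $- \frac{1008}{101} \approx -9.9802$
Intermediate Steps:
$y{\left(h,v \right)} = h^{2}$
$x{\left(W \right)} = \frac{3}{-6 + W \left(-3 + W\right)}$
$S{\left(V \right)} = \frac{3}{-6 + V^{4} - 3 V^{2}}$ ($S{\left(V \right)} = \frac{3}{-6 + \left(V^{2}\right)^{2} - 3 V^{2}} = \frac{3}{-6 + V^{4} - 3 V^{2}}$)
$r{\left(k,D \right)} = -43 + D k$
$r{\left(-17,37 \right)} S{\left(4 \right)} = \left(-43 + 37 \left(-17\right)\right) \frac{3}{-6 + 4^{4} - 3 \cdot 4^{2}} = \left(-43 - 629\right) \frac{3}{-6 + 256 - 48} = - 672 \frac{3}{-6 + 256 - 48} = - 672 \cdot \frac{3}{202} = - 672 \cdot 3 \cdot \frac{1}{202} = \left(-672\right) \frac{3}{202} = - \frac{1008}{101}$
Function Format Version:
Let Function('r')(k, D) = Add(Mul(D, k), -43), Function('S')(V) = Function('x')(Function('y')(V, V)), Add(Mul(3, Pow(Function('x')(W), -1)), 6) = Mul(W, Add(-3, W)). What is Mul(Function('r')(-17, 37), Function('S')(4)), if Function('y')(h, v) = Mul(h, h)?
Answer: Rational(-1008, 101) ≈ -9.9802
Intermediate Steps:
Function('y')(h, v) = Pow(h, 2)
Function('x')(W) = Mul(3, Pow(Add(-6, Mul(W, Add(-3, W))), -1))
Function('S')(V) = Mul(3, Pow(Add(-6, Pow(V, 4), Mul(-3, Pow(V, 2))), -1)) (Function('S')(V) = Mul(3, Pow(Add(-6, Pow(Pow(V, 2), 2), Mul(-3, Pow(V, 2))), -1)) = Mul(3, Pow(Add(-6, Pow(V, 4), Mul(-3, Pow(V, 2))), -1)))
Function('r')(k, D) = Add(-43, Mul(D, k))
Mul(Function('r')(-17, 37), Function('S')(4)) = Mul(Add(-43, Mul(37, -17)), Mul(3, Pow(Add(-6, Pow(4, 4), Mul(-3, Pow(4, 2))), -1))) = Mul(Add(-43, -629), Mul(3, Pow(Add(-6, 256, Mul(-3, 16)), -1))) = Mul(-672, Mul(3, Pow(Add(-6, 256, -48), -1))) = Mul(-672, Mul(3, Pow(202, -1))) = Mul(-672, Mul(3, Rational(1, 202))) = Mul(-672, Rational(3, 202)) = Rational(-1008, 101)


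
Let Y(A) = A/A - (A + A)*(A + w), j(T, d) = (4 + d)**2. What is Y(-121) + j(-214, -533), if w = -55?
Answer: 237250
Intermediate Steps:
Y(A) = 1 - 2*A*(-55 + A) (Y(A) = A/A - (A + A)*(A - 55) = 1 - 2*A*(-55 + A))
Y(-121) + j(-214, -533) = (1 - 2*(-121)**2 + 110*(-121)) + (4 - 533)**2 = (1 - 2*14641 - 13310) + (-529)**2 = (1 - 29282 - 13310) + 279841 = -42591 + 279841 = 237250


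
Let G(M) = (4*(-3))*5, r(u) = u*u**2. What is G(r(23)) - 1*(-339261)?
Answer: 339201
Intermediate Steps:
r(u) = u**3
G(M) = -60 (G(M) = -12*5 = -60)
G(r(23)) - 1*(-339261) = -60 - 1*(-339261) = -60 + 339261 = 339201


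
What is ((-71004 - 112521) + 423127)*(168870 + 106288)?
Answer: 65928407116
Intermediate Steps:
((-71004 - 112521) + 423127)*(168870 + 106288) = (-183525 + 423127)*275158 = 239602*275158 = 65928407116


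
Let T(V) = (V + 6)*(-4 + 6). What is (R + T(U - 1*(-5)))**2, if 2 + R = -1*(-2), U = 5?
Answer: 1024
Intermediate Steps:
T(V) = 12 + 2*V (T(V) = (6 + V)*2 = 12 + 2*V)
R = 0 (R = -2 - 1*(-2) = -2 + 2 = 0)
(R + T(U - 1*(-5)))**2 = (0 + (12 + 2*(5 - 1*(-5))))**2 = (0 + (12 + 2*(5 + 5)))**2 = (0 + (12 + 2*10))**2 = (0 + (12 + 20))**2 = (0 + 32)**2 = 32**2 = 1024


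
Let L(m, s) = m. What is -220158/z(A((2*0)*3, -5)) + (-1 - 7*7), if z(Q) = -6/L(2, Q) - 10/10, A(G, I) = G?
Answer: 109979/2 ≈ 54990.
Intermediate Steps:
z(Q) = -4 (z(Q) = -6/2 - 10/10 = -6*½ - 10*⅒ = -3 - 1 = -4)
-220158/z(A((2*0)*3, -5)) + (-1 - 7*7) = -220158/(-4) + (-1 - 7*7) = -220158*(-1)/4 + (-1 - 49) = -453*(-243/2) - 50 = 110079/2 - 50 = 109979/2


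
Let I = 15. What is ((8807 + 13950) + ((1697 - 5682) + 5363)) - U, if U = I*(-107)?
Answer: 25740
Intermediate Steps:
U = -1605 (U = 15*(-107) = -1605)
((8807 + 13950) + ((1697 - 5682) + 5363)) - U = ((8807 + 13950) + ((1697 - 5682) + 5363)) - 1*(-1605) = (22757 + (-3985 + 5363)) + 1605 = (22757 + 1378) + 1605 = 24135 + 1605 = 25740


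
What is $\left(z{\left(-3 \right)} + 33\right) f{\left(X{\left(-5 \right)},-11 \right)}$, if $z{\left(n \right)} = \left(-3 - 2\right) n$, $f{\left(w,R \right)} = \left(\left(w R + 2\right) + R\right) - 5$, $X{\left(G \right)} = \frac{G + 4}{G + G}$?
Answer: $- \frac{3624}{5} \approx -724.8$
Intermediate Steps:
$X{\left(G \right)} = \frac{4 + G}{2 G}$
$f{\left(w,R \right)} = -3 + R + R w$ ($f{\left(w,R \right)} = \left(\left(R w + 2\right) + R\right) - 5 = \left(\left(2 + R w\right) + R\right) - 5 = \left(2 + R + R w\right) - 5 = -3 + R + R w$)
$z{\left(n \right)} = - 5 n$
$\left(z{\left(-3 \right)} + 33\right) f{\left(X{\left(-5 \right)},-11 \right)} = \left(\left(-5\right) \left(-3\right) + 33\right) \left(-3 - 11 - 11 \frac{4 - 5}{2 \left(-5\right)}\right) = \left(15 + 33\right) \left(-3 - 11 - 11 \cdot \frac{1}{2} \left(- \frac{1}{5}\right) \left(-1\right)\right) = 48 \left(-3 - 11 - \frac{11}{10}\right) = 48 \left(- \frac{151}{10}\right) = - \frac{3624}{5}$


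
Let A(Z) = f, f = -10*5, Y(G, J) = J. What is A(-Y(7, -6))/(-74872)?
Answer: 25/37436 ≈ 0.00066781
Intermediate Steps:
f = -50
A(Z) = -50
A(-Y(7, -6))/(-74872) = -50/(-74872) = -50*(-1/74872) = 25/37436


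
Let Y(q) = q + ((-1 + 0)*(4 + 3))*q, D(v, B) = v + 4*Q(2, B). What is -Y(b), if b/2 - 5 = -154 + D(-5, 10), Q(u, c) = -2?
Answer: -1944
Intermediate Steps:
D(v, B) = -8 + v (D(v, B) = v + 4*(-2) = v - 8 = -8 + v)
b = -324 (b = 10 + 2*(-154 + (-8 - 5)) = 10 + 2*(-154 - 13) = 10 + 2*(-167) = 10 - 334 = -324)
Y(q) = -6*q (Y(q) = q + (-1*7)*q = q - 7*q = -6*q)
-Y(b) = -(-6)*(-324) = -1*1944 = -1944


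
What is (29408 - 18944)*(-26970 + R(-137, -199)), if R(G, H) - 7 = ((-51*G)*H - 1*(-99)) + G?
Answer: -14831820096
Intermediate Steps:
R(G, H) = 106 + G - 51*G*H (R(G, H) = 7 + (((-51*G)*H - 1*(-99)) + G) = 7 + ((-51*G*H + 99) + G) = 7 + ((99 - 51*G*H) + G) = 7 + (99 + G - 51*G*H) = 106 + G - 51*G*H)
(29408 - 18944)*(-26970 + R(-137, -199)) = (29408 - 18944)*(-26970 + (106 - 137 - 51*(-137)*(-199))) = 10464*(-26970 + (106 - 137 - 1390413)) = 10464*(-26970 - 1390444) = 10464*(-1417414) = -14831820096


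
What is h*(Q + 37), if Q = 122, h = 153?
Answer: 24327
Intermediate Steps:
h*(Q + 37) = 153*(122 + 37) = 153*159 = 24327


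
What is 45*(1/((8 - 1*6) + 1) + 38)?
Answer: 1725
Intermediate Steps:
45*(1/((8 - 1*6) + 1) + 38) = 45*(1/((8 - 6) + 1) + 38) = 45*(1/(2 + 1) + 38) = 45*(1/3 + 38) = 45*(115/3) = 1725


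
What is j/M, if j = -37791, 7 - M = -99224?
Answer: -12597/33077 ≈ -0.38084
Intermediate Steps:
M = 99231 (M = 7 - 1*(-99224) = 7 + 99224 = 99231)
j/M = -37791/99231 = -37791*1/99231 = -12597/33077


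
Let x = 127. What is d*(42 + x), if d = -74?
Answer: -12506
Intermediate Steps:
d*(42 + x) = -74*(42 + 127) = -74*169 = -12506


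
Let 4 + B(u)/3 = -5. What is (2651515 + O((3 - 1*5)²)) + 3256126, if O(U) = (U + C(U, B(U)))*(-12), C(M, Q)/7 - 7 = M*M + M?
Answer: 5905325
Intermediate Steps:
B(u) = -27 (B(u) = -12 + 3*(-5) = -12 - 15 = -27)
C(M, Q) = 49 + 7*M + 7*M² (C(M, Q) = 49 + 7*(M*M + M) = 49 + 7*(M² + M) = 49 + 7*(M + M²) = 49 + (7*M + 7*M²) = 49 + 7*M + 7*M²)
O(U) = -588 - 96*U - 84*U² (O(U) = (U + (49 + 7*U + 7*U²))*(-12) = (49 + 7*U² + 8*U)*(-12) = -588 - 96*U - 84*U²)
(2651515 + O((3 - 1*5)²)) + 3256126 = (2651515 + (-588 - 96*(3 - 1*5)² - 84*(3 - 1*5)⁴)) + 3256126 = (2651515 + (-588 - 96*(3 - 5)² - 84*(3 - 5)⁴)) + 3256126 = (2651515 + (-588 - 96*(-2)² - 84*((-2)²)²)) + 3256126 = (2651515 + (-588 - 96*4 - 84*4²)) + 3256126 = (2651515 + (-588 - 384 - 84*16)) + 3256126 = (2651515 + (-588 - 384 - 1344)) + 3256126 = (2651515 - 2316) + 3256126 = 2649199 + 3256126 = 5905325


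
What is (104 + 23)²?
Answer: 16129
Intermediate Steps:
(104 + 23)² = 127² = 16129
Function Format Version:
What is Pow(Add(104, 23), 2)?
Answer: 16129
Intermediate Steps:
Pow(Add(104, 23), 2) = Pow(127, 2) = 16129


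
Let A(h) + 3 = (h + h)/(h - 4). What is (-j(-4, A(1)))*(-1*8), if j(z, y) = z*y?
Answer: 352/3 ≈ 117.33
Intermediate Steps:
A(h) = -3 + 2*h/(-4 + h) (A(h) = -3 + (h + h)/(h - 4) = -3 + (2*h)/(-4 + h) = -3 + 2*h/(-4 + h))
j(z, y) = y*z
(-j(-4, A(1)))*(-1*8) = (-(12 - 1*1)/(-4 + 1)*(-4))*(-1*8) = -(12 - 1)/(-3)*(-4)*(-8) = -(-⅓*11)*(-4)*(-8) = -(-11)*(-4)/3*(-8) = -1*44/3*(-8) = -44/3*(-8) = 352/3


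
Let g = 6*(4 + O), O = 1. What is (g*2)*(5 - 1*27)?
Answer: -1320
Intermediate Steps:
g = 30 (g = 6*(4 + 1) = 6*5 = 30)
(g*2)*(5 - 1*27) = (30*2)*(5 - 1*27) = 60*(5 - 27) = 60*(-22) = -1320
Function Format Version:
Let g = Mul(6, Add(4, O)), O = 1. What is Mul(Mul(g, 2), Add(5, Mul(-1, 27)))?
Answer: -1320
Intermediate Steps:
g = 30 (g = Mul(6, Add(4, 1)) = Mul(6, 5) = 30)
Mul(Mul(g, 2), Add(5, Mul(-1, 27))) = Mul(Mul(30, 2), Add(5, Mul(-1, 27))) = Mul(60, Add(5, -27)) = Mul(60, -22) = -1320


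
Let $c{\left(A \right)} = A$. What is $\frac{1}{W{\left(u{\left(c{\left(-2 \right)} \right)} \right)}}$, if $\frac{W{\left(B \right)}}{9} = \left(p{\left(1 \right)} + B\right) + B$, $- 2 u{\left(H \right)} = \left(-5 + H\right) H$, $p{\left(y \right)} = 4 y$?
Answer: $- \frac{1}{90} \approx -0.011111$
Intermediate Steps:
$u{\left(H \right)} = - \frac{H \left(-5 + H\right)}{2}$ ($u{\left(H \right)} = - \frac{\left(-5 + H\right) H}{2} = - \frac{H \left(-5 + H\right)}{2}$)
$W{\left(B \right)} = 36 + 18 B$ ($W{\left(B \right)} = 9 \left(\left(4 \cdot 1 + B\right) + B\right) = 9 \left(\left(4 + B\right) + B\right) = 9 \left(4 + 2 B\right) = 36 + 18 B$)
$\frac{1}{W{\left(u{\left(c{\left(-2 \right)} \right)} \right)}} = \frac{1}{36 + 18 \cdot \frac{1}{2} \left(-2\right) \left(5 - -2\right)} = \frac{1}{36 + 18 \cdot \frac{1}{2} \left(-2\right) \left(5 + 2\right)} = \frac{1}{36 + 18 \cdot \frac{1}{2} \left(-2\right) 7} = \frac{1}{36 + 18 \left(-7\right)} = \frac{1}{36 - 126} = \frac{1}{-90} = - \frac{1}{90}$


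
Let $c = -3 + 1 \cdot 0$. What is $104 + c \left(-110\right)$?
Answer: $434$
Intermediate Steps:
$c = -3$ ($c = -3 + 0 = -3$)
$104 + c \left(-110\right) = 104 - -330 = 104 + 330 = 434$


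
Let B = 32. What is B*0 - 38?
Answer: -38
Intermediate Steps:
B*0 - 38 = 32*0 - 38 = 0 - 38 = -38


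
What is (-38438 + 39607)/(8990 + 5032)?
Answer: 1169/14022 ≈ 0.083369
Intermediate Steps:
(-38438 + 39607)/(8990 + 5032) = 1169/14022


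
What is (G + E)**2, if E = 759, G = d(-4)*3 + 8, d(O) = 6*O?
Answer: 483025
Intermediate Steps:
G = -64 (G = (6*(-4))*3 + 8 = -24*3 + 8 = -72 + 8 = -64)
(G + E)**2 = (-64 + 759)**2 = 695**2 = 483025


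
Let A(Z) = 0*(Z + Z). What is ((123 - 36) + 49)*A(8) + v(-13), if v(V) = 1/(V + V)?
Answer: -1/26 ≈ -0.038462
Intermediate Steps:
A(Z) = 0 (A(Z) = 0*(2*Z) = 0)
v(V) = 1/(2*V)
((123 - 36) + 49)*A(8) + v(-13) = ((123 - 36) + 49)*0 + (1/2)/(-13) = (87 + 49)*0 + (1/2)*(-1/13) = 136*0 - 1/26 = 0 - 1/26 = -1/26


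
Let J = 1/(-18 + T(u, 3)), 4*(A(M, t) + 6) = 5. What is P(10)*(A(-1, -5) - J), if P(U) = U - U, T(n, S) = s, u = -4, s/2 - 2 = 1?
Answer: 0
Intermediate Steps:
s = 6 (s = 4 + 2*1 = 4 + 2 = 6)
A(M, t) = -19/4 (A(M, t) = -6 + (¼)*5 = -6 + 5/4 = -19/4)
T(n, S) = 6
P(U) = 0
J = -1/12 (J = 1/(-18 + 6) = 1/(-12) = -1/12 ≈ -0.083333)
P(10)*(A(-1, -5) - J) = 0*(-19/4 - 1*(-1/12)) = 0*(-19/4 + 1/12) = 0*(-14/3) = 0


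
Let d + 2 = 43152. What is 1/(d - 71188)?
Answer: -1/28038 ≈ -3.5666e-5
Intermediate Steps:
d = 43150 (d = -2 + 43152 = 43150)
1/(d - 71188) = 1/(43150 - 71188) = 1/(-28038) = -1/28038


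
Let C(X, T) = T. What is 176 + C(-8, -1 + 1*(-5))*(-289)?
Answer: 1910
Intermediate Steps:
176 + C(-8, -1 + 1*(-5))*(-289) = 176 + (-1 + 1*(-5))*(-289) = 176 + (-1 - 5)*(-289) = 176 - 6*(-289) = 176 + 1734 = 1910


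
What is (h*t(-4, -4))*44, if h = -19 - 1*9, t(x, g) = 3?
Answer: -3696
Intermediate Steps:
h = -28 (h = -19 - 9 = -28)
(h*t(-4, -4))*44 = -28*3*44 = -84*44 = -3696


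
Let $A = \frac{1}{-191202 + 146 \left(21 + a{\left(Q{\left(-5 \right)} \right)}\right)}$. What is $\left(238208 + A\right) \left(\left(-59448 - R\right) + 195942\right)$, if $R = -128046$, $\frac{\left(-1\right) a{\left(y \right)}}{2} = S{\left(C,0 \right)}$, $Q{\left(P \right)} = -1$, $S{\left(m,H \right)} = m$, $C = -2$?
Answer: $\frac{2954672842010025}{46888} \approx 6.3016 \cdot 10^{10}$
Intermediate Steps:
$a{\left(y \right)} = 4$ ($a{\left(y \right)} = \left(-2\right) \left(-2\right) = 4$)
$A = - \frac{1}{187552}$ ($A = \frac{1}{-191202 + 146 \left(21 + 4\right)} = \frac{1}{-191202 + 146 \cdot 25} = \frac{1}{-191202 + 3650} = \frac{1}{-187552} = - \frac{1}{187552} \approx -5.3319 \cdot 10^{-6}$)
$\left(238208 + A\right) \left(\left(-59448 - R\right) + 195942\right) = \left(238208 - \frac{1}{187552}\right) \left(\left(-59448 - -128046\right) + 195942\right) = \frac{44676386815 \left(\left(-59448 + 128046\right) + 195942\right)}{187552} = \frac{44676386815 \left(68598 + 195942\right)}{187552} = \frac{44676386815}{187552} \cdot 264540 = \frac{2954672842010025}{46888}$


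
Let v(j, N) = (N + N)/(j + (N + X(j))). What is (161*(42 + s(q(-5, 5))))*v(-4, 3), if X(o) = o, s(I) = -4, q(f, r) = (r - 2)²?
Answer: -36708/5 ≈ -7341.6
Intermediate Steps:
q(f, r) = (-2 + r)²
v(j, N) = 2*N/(N + 2*j) (v(j, N) = (N + N)/(j + (N + j)) = (2*N)/(N + 2*j) = 2*N/(N + 2*j))
(161*(42 + s(q(-5, 5))))*v(-4, 3) = (161*(42 - 4))*(2*3/(3 + 2*(-4))) = (161*38)*(2*3/(3 - 8)) = 6118*(2*3/(-5)) = 6118*(2*3*(-⅕)) = 6118*(-6/5) = -36708/5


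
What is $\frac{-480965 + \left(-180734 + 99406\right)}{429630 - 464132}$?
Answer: $\frac{562293}{34502} \approx 16.297$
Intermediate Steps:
$\frac{-480965 + \left(-180734 + 99406\right)}{429630 - 464132} = \frac{-480965 - 81328}{-34502} = \left(-562293\right) \left(- \frac{1}{34502}\right) = \frac{562293}{34502}$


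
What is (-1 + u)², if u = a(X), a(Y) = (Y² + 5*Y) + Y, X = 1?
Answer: 36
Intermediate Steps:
a(Y) = Y² + 6*Y
u = 7 (u = 1*(6 + 1) = 1*7 = 7)
(-1 + u)² = (-1 + 7)² = 6² = 36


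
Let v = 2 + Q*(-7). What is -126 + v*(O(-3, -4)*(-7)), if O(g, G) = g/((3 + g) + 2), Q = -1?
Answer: -63/2 ≈ -31.500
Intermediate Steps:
O(g, G) = g/(5 + g)
v = 9 (v = 2 - 1*(-7) = 2 + 7 = 9)
-126 + v*(O(-3, -4)*(-7)) = -126 + 9*(-3/(5 - 3)*(-7)) = -126 + 9*(-3/2*(-7)) = -126 + 9*(21/2) = -126 + 189/2 = -63/2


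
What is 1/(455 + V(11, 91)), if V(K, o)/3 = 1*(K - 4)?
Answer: 1/476 ≈ 0.0021008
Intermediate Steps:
V(K, o) = -12 + 3*K (V(K, o) = 3*(1*(K - 4)) = 3*(1*(-4 + K)) = 3*(-4 + K) = -12 + 3*K)
1/(455 + V(11, 91)) = 1/(455 + (-12 + 3*11)) = 1/(455 + (-12 + 33)) = 1/(455 + 21) = 1/476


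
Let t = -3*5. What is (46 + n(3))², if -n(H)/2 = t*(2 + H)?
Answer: 38416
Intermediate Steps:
t = -15
n(H) = 60 + 30*H (n(H) = -(-30)*(2 + H) = -2*(-30 - 15*H) = 60 + 30*H)
(46 + n(3))² = (46 + (60 + 30*3))² = (46 + (60 + 90))² = (46 + 150)² = 196² = 38416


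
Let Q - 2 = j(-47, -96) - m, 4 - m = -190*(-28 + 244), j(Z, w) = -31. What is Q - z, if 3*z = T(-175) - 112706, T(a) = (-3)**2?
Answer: -10522/3 ≈ -3507.3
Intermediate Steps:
T(a) = 9
m = 41044 (m = 4 - (-190)*(-28 + 244) = 4 - (-190)*216 = 4 - 1*(-41040) = 4 + 41040 = 41044)
Q = -41073 (Q = 2 + (-31 - 1*41044) = 2 + (-31 - 41044) = 2 - 41075 = -41073)
z = -112697/3 (z = (9 - 112706)/3 = (1/3)*(-112697) = -112697/3 ≈ -37566.)
Q - z = -41073 - 1*(-112697/3) = -41073 + 112697/3 = -10522/3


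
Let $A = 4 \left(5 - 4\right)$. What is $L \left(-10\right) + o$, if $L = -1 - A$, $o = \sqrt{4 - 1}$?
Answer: $50 + \sqrt{3} \approx 51.732$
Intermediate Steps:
$o = \sqrt{3} \approx 1.732$
$A = 4$ ($A = 4 \cdot 1 = 4$)
$L = -5$ ($L = -1 - 4 = -5$)
$L \left(-10\right) + o = \left(-5\right) \left(-10\right) + \sqrt{3} = 50 + \sqrt{3}$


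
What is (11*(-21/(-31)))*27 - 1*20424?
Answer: -626907/31 ≈ -20223.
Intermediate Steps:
(11*(-21/(-31)))*27 - 1*20424 = (11*(-21*(-1/31)))*27 - 20424 = (11*(21/31))*27 - 20424 = (231/31)*27 - 20424 = 6237/31 - 20424 = -626907/31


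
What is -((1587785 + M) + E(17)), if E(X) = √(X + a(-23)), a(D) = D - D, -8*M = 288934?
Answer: -6206673/4 - √17 ≈ -1.5517e+6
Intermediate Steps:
M = -144467/4 (M = -⅛*288934 = -144467/4 ≈ -36117.)
a(D) = 0
E(X) = √X (E(X) = √(X + 0) = √X)
-((1587785 + M) + E(17)) = -((1587785 - 144467/4) + √17) = -(6206673/4 + √17) = -6206673/4 - √17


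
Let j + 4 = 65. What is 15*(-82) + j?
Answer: -1169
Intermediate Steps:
j = 61 (j = -4 + 65 = 61)
15*(-82) + j = 15*(-82) + 61 = -1230 + 61 = -1169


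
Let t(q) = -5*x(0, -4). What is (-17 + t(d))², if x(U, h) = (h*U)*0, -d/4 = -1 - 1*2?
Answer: 289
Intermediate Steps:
d = 12 (d = -4*(-1 - 1*2) = -4*(-1 - 2) = -4*(-3) = 12)
x(U, h) = 0 (x(U, h) = (U*h)*0 = 0)
t(q) = 0 (t(q) = -5*0 = 0)
(-17 + t(d))² = (-17 + 0)² = (-17)² = 289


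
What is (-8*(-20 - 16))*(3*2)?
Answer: 1728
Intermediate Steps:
(-8*(-20 - 16))*(3*2) = -8*(-36)*6 = 288*6 = 1728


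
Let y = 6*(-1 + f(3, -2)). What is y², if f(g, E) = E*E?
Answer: 324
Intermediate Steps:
f(g, E) = E²
y = 18 (y = 6*(-1 + (-2)²) = 6*(-1 + 4) = 6*3 = 18)
y² = 18² = 324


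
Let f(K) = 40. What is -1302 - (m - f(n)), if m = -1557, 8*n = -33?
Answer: 295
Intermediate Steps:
n = -33/8 (n = (⅛)*(-33) = -33/8 ≈ -4.1250)
-1302 - (m - f(n)) = -1302 - (-1557 - 1*40) = -1302 - (-1557 - 40) = -1302 - 1*(-1597) = -1302 + 1597 = 295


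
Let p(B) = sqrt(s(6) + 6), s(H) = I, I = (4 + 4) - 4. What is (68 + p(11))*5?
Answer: 340 + 5*sqrt(10) ≈ 355.81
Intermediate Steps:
I = 4 (I = 8 - 4 = 4)
s(H) = 4
p(B) = sqrt(10) (p(B) = sqrt(4 + 6) = sqrt(10))
(68 + p(11))*5 = (68 + sqrt(10))*5 = 340 + 5*sqrt(10)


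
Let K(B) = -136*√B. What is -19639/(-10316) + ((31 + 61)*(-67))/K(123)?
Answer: 19639/10316 + 1541*√123/4182 ≈ 5.9904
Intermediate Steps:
-19639/(-10316) + ((31 + 61)*(-67))/K(123) = -19639/(-10316) + ((31 + 61)*(-67))/((-136*√123)) = -19639*(-1/10316) + (92*(-67))*(-√123/16728) = 19639/10316 - (-1541)*√123/4182 = 19639/10316 + 1541*√123/4182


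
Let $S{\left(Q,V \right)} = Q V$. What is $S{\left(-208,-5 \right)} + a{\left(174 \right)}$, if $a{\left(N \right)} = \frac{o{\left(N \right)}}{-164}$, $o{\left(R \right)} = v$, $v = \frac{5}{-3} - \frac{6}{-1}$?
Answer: $\frac{511667}{492} \approx 1040.0$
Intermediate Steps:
$v = \frac{13}{3}$ ($v = 5 \left(- \frac{1}{3}\right) - -6 = - \frac{5}{3} + 6 = \frac{13}{3} \approx 4.3333$)
$o{\left(R \right)} = \frac{13}{3}$
$a{\left(N \right)} = - \frac{13}{492}$ ($a{\left(N \right)} = \frac{13}{3 \left(-164\right)} = \frac{13}{3} \left(- \frac{1}{164}\right) = - \frac{13}{492}$)
$S{\left(-208,-5 \right)} + a{\left(174 \right)} = \left(-208\right) \left(-5\right) - \frac{13}{492} = 1040 - \frac{13}{492} = \frac{511667}{492}$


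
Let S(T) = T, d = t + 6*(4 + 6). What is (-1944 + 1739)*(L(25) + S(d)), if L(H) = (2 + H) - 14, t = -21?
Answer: -10660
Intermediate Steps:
d = 39 (d = -21 + 6*(4 + 6) = -21 + 6*10 = -21 + 60 = 39)
L(H) = -12 + H
(-1944 + 1739)*(L(25) + S(d)) = (-1944 + 1739)*((-12 + 25) + 39) = -205*(13 + 39) = -205*52 = -10660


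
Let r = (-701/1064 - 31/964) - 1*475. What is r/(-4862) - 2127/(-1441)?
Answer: 15120712689/9607181584 ≈ 1.5739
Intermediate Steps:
r = -121978587/256424 (r = (-701*1/1064 - 31*1/964) - 475 = (-701/1064 - 31/964) - 475 = -177187/256424 - 475 = -121978587/256424 ≈ -475.69)
r/(-4862) - 2127/(-1441) = -121978587/256424/(-4862) - 2127/(-1441) = -121978587/256424*(-1/4862) - 2127*(-1/1441) = 7175211/73337264 + 2127/1441 = 15120712689/9607181584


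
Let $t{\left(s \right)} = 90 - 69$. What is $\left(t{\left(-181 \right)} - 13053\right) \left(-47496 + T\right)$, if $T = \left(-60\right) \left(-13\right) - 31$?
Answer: $609206904$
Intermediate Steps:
$t{\left(s \right)} = 21$
$T = 749$ ($T = 780 - 31 = 749$)
$\left(t{\left(-181 \right)} - 13053\right) \left(-47496 + T\right) = \left(21 - 13053\right) \left(-47496 + 749\right) = \left(-13032\right) \left(-46747\right) = 609206904$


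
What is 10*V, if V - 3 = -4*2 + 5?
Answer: 0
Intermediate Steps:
V = 0 (V = 3 + (-4*2 + 5) = 3 + (-8 + 5) = 3 - 3 = 0)
10*V = 10*0 = 0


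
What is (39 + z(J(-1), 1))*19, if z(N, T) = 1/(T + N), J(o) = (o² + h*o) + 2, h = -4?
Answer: 5947/8 ≈ 743.38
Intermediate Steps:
J(o) = 2 + o² - 4*o (J(o) = (o² - 4*o) + 2 = 2 + o² - 4*o)
z(N, T) = 1/(N + T)
(39 + z(J(-1), 1))*19 = (39 + 1/((2 + (-1)² - 4*(-1)) + 1))*19 = (39 + 1/((2 + 1 + 4) + 1))*19 = (39 + 1/(7 + 1))*19 = (39 + 1/8)*19 = (39 + ⅛)*19 = (313/8)*19 = 5947/8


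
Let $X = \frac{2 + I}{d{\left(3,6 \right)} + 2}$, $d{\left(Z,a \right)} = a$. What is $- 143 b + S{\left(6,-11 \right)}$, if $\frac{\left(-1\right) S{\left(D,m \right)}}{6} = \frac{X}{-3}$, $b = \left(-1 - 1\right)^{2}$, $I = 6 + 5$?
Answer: $- \frac{2275}{4} \approx -568.75$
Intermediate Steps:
$I = 11$
$b = 4$ ($b = \left(-2\right)^{2} = 4$)
$X = \frac{13}{8}$ ($X = \frac{2 + 11}{6 + 2} = \frac{13}{8} \approx 1.625$)
$S{\left(D,m \right)} = \frac{13}{4}$ ($S{\left(D,m \right)} = - 6 \frac{13}{8 \left(-3\right)} = - 6 \cdot \frac{13}{8} \left(- \frac{1}{3}\right) = \left(-6\right) \left(- \frac{13}{24}\right) = \frac{13}{4}$)
$- 143 b + S{\left(6,-11 \right)} = \left(-143\right) 4 + \frac{13}{4} = -572 + \frac{13}{4} = - \frac{2275}{4}$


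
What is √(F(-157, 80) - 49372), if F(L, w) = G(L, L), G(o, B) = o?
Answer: I*√49529 ≈ 222.55*I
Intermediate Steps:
F(L, w) = L
√(F(-157, 80) - 49372) = √(-157 - 49372) = √(-49529) = I*√49529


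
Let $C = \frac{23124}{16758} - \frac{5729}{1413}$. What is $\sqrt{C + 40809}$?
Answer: $\frac{\sqrt{160129956047146}}{62643} \approx 202.01$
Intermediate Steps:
$C = - \frac{3518465}{1315503}$ ($C = 23124 \cdot \frac{1}{16758} - \frac{5729}{1413} = \frac{3854}{2793} - \frac{5729}{1413} = - \frac{3518465}{1315503} \approx -2.6746$)
$\sqrt{C + 40809} = \sqrt{- \frac{3518465}{1315503} + 40809} = \sqrt{\frac{53680843462}{1315503}} = \frac{\sqrt{160129956047146}}{62643}$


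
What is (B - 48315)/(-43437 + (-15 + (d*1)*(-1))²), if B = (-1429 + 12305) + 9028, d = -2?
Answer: 28411/43268 ≈ 0.65663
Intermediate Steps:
B = 19904 (B = 10876 + 9028 = 19904)
(B - 48315)/(-43437 + (-15 + (d*1)*(-1))²) = (19904 - 48315)/(-43437 + (-15 - 2*1*(-1))²) = -28411/(-43437 + (-15 - 2*(-1))²) = -28411/(-43437 + (-15 + 2)²) = -28411/(-43437 + (-13)²) = -28411/(-43437 + 169) = -28411/(-43268) = -28411*(-1/43268) = 28411/43268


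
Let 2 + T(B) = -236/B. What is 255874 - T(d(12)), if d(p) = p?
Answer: 767687/3 ≈ 2.5590e+5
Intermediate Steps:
T(B) = -2 - 236/B
255874 - T(d(12)) = 255874 - (-2 - 236/12) = 255874 - (-2 - 236*1/12) = 255874 - (-2 - 59/3) = 255874 - 1*(-65/3) = 255874 + 65/3 = 767687/3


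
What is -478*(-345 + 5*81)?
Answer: -28680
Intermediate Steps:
-478*(-345 + 5*81) = -478*(-345 + 405) = -478*60 = -1*28680 = -28680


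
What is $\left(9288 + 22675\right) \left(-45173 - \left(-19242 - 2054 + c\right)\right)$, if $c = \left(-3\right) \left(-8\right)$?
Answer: $-763947663$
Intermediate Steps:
$c = 24$
$\left(9288 + 22675\right) \left(-45173 - \left(-19242 - 2054 + c\right)\right) = \left(9288 + 22675\right) \left(-45173 + \left(19242 - \left(24 - 2054\right)\right)\right) = 31963 \left(-45173 + \left(19242 - \left(24 - 2054\right)\right)\right) = 31963 \left(-45173 + \left(19242 - -2030\right)\right) = 31963 \left(-45173 + \left(19242 + 2030\right)\right) = 31963 \left(-45173 + 21272\right) = 31963 \left(-23901\right) = -763947663$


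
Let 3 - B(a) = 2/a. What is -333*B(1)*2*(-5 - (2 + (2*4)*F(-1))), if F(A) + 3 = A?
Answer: -16650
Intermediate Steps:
F(A) = -3 + A
B(a) = 3 - 2/a
-333*B(1)*2*(-5 - (2 + (2*4)*F(-1))) = -333*(3 - 2/1)*2*(-5 - (2 + (2*4)*(-3 - 1))) = -333*(3 - 2*1)*2*(-5 - (2 + 8*(-4))) = -333*(3 - 2)*2*(-5 - (2 - 32)) = -333*1*2*(-5 - 1*(-30)) = -666*(-5 + 30) = -666*25 = -333*50 = -16650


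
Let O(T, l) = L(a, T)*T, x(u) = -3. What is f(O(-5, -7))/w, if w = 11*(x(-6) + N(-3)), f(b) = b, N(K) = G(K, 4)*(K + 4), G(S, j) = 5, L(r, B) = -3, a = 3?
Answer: 15/22 ≈ 0.68182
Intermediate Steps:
O(T, l) = -3*T
N(K) = 20 + 5*K (N(K) = 5*(K + 4) = 5*(4 + K) = 20 + 5*K)
w = 22 (w = 11*(-3 + (20 + 5*(-3))) = 11*(-3 + (20 - 15)) = 11*(-3 + 5) = 11*2 = 22)
f(O(-5, -7))/w = -3*(-5)/22 = 15*(1/22) = 15/22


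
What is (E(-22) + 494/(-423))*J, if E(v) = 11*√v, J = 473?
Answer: -233662/423 + 5203*I*√22 ≈ -552.39 + 24404.0*I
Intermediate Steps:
(E(-22) + 494/(-423))*J = (11*√(-22) + 494/(-423))*473 = (11*(I*√22) + 494*(-1/423))*473 = (11*I*√22 - 494/423)*473 = (-494/423 + 11*I*√22)*473 = -233662/423 + 5203*I*√22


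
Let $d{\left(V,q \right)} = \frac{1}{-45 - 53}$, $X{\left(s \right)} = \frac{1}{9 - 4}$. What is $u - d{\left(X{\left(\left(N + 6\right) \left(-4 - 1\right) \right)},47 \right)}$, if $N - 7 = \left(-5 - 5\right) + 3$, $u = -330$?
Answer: $- \frac{32339}{98} \approx -329.99$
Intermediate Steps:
$N = 0$ ($N = 7 + \left(\left(-5 - 5\right) + 3\right) = 7 + \left(-10 + 3\right) = 7 - 7 = 0$)
$X{\left(s \right)} = \frac{1}{5}$
$d{\left(V,q \right)} = - \frac{1}{98}$ ($d{\left(V,q \right)} = \frac{1}{-98} = - \frac{1}{98}$)
$u - d{\left(X{\left(\left(N + 6\right) \left(-4 - 1\right) \right)},47 \right)} = -330 - - \frac{1}{98} = -330 + \frac{1}{98} = - \frac{32339}{98}$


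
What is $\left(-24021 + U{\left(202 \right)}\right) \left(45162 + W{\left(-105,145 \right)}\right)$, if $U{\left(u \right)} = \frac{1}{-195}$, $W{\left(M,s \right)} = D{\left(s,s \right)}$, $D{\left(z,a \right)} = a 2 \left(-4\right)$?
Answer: $- \frac{206109592192}{195} \approx -1.057 \cdot 10^{9}$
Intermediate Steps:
$D{\left(z,a \right)} = - 8 a$ ($D{\left(z,a \right)} = 2 a \left(-4\right) = - 8 a$)
$W{\left(M,s \right)} = - 8 s$
$U{\left(u \right)} = - \frac{1}{195}$
$\left(-24021 + U{\left(202 \right)}\right) \left(45162 + W{\left(-105,145 \right)}\right) = \left(-24021 - \frac{1}{195}\right) \left(45162 - 1160\right) = - \frac{4684096 \left(45162 - 1160\right)}{195} = \left(- \frac{4684096}{195}\right) 44002 = - \frac{206109592192}{195}$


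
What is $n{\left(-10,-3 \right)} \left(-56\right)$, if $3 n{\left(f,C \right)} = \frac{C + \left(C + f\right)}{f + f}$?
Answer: $- \frac{224}{15} \approx -14.933$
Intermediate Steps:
$n{\left(f,C \right)} = \frac{f + 2 C}{6 f}$ ($n{\left(f,C \right)} = \frac{\left(C + \left(C + f\right)\right) \frac{1}{f + f}}{3} = \frac{\left(f + 2 C\right) \frac{1}{2 f}}{3} = \frac{\frac{1}{2} \frac{1}{f} \left(f + 2 C\right)}{3} = \frac{f + 2 C}{6 f}$)
$n{\left(-10,-3 \right)} \left(-56\right) = \frac{-10 + 2 \left(-3\right)}{6 \left(-10\right)} \left(-56\right) = \frac{1}{6} \left(- \frac{1}{10}\right) \left(-10 - 6\right) \left(-56\right) = \frac{1}{6} \left(- \frac{1}{10}\right) \left(-16\right) \left(-56\right) = \frac{4}{15} \left(-56\right) = - \frac{224}{15}$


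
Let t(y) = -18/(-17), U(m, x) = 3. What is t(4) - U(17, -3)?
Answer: -33/17 ≈ -1.9412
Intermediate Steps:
t(y) = 18/17 (t(y) = -18*(-1/17) = 18/17)
t(4) - U(17, -3) = 18/17 - 1*3 = 18/17 - 3 = -33/17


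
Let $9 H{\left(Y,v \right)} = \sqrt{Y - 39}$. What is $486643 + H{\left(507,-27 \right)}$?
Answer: $486643 + \frac{2 \sqrt{13}}{3} \approx 4.8665 \cdot 10^{5}$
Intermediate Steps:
$H{\left(Y,v \right)} = \frac{\sqrt{-39 + Y}}{9}$ ($H{\left(Y,v \right)} = \frac{\sqrt{Y - 39}}{9} = \frac{\sqrt{-39 + Y}}{9}$)
$486643 + H{\left(507,-27 \right)} = 486643 + \frac{\sqrt{-39 + 507}}{9} = 486643 + \frac{\sqrt{468}}{9} = 486643 + \frac{6 \sqrt{13}}{9} = 486643 + \frac{2 \sqrt{13}}{3}$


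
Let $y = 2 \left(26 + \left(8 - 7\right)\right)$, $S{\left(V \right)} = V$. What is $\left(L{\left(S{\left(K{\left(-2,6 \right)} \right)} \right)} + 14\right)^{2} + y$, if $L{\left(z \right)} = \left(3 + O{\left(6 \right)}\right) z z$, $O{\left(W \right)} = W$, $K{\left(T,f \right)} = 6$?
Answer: $114298$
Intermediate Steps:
$L{\left(z \right)} = 9 z^{2}$ ($L{\left(z \right)} = \left(3 + 6\right) z z = 9 z^{2}$)
$y = 54$ ($y = 2 \left(26 + 1\right) = 2 \cdot 27 = 54$)
$\left(L{\left(S{\left(K{\left(-2,6 \right)} \right)} \right)} + 14\right)^{2} + y = \left(9 \cdot 6^{2} + 14\right)^{2} + 54 = \left(9 \cdot 36 + 14\right)^{2} + 54 = \left(324 + 14\right)^{2} + 54 = 338^{2} + 54 = 114244 + 54 = 114298$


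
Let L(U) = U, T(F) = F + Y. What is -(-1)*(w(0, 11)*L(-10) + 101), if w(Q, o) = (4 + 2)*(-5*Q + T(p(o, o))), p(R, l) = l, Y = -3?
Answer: -379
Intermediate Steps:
T(F) = -3 + F (T(F) = F - 3 = -3 + F)
w(Q, o) = -18 - 30*Q + 6*o (w(Q, o) = (4 + 2)*(-5*Q + (-3 + o)) = 6*(-3 + o - 5*Q) = -18 - 30*Q + 6*o)
-(-1)*(w(0, 11)*L(-10) + 101) = -(-1)*((-18 - 30*0 + 6*11)*(-10) + 101) = -(-1)*((-18 + 0 + 66)*(-10) + 101) = -(-1)*(48*(-10) + 101) = -(-1)*(-480 + 101) = -(-1)*(-379) = -1*379 = -379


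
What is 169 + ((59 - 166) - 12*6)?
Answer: -10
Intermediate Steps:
169 + ((59 - 166) - 12*6) = 169 + (-107 - 72) = 169 - 179 = -10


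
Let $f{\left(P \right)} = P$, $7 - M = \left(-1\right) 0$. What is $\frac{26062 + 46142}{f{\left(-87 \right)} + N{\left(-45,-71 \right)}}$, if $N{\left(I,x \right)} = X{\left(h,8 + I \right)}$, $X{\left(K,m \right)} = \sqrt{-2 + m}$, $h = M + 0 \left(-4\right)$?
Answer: $- \frac{523479}{634} - \frac{6017 i \sqrt{39}}{634} \approx -825.68 - 59.268 i$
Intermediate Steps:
$M = 7$ ($M = 7 - \left(-1\right) 0 = 7 - 0 = 7 + 0 = 7$)
$h = 7$ ($h = 7 + 0 \left(-4\right) = 7 + 0 = 7$)
$N{\left(I,x \right)} = \sqrt{6 + I}$ ($N{\left(I,x \right)} = \sqrt{-2 + \left(8 + I\right)} = \sqrt{6 + I}$)
$\frac{26062 + 46142}{f{\left(-87 \right)} + N{\left(-45,-71 \right)}} = \frac{26062 + 46142}{-87 + \sqrt{6 - 45}} = \frac{72204}{-87 + \sqrt{-39}} = \frac{72204}{-87 + i \sqrt{39}}$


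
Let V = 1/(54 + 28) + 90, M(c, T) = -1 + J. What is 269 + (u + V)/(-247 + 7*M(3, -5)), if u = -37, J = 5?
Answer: 1608785/5986 ≈ 268.76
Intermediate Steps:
M(c, T) = 4 (M(c, T) = -1 + 5 = 4)
V = 7381/82 (V = 1/82 + 90 = 7381/82 ≈ 90.012)
269 + (u + V)/(-247 + 7*M(3, -5)) = 269 + (-37 + 7381/82)/(-247 + 7*4) = 269 + 4347/(82*(-247 + 28)) = 269 + (4347/82)/(-219) = 269 + (4347/82)*(-1/219) = 269 - 1449/5986 = 1608785/5986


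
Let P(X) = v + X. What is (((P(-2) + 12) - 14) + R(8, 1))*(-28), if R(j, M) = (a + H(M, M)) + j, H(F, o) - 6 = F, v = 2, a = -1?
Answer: -336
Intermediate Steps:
H(F, o) = 6 + F
R(j, M) = 5 + M + j (R(j, M) = (-1 + (6 + M)) + j = (5 + M) + j = 5 + M + j)
P(X) = 2 + X
(((P(-2) + 12) - 14) + R(8, 1))*(-28) = ((((2 - 2) + 12) - 14) + (5 + 1 + 8))*(-28) = (((0 + 12) - 14) + 14)*(-28) = ((12 - 14) + 14)*(-28) = (-2 + 14)*(-28) = 12*(-28) = -336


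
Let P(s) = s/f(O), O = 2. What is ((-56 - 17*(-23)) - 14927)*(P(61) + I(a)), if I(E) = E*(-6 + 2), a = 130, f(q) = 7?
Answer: 52224768/7 ≈ 7.4607e+6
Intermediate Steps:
I(E) = -4*E (I(E) = E*(-4) = -4*E)
P(s) = s/7
((-56 - 17*(-23)) - 14927)*(P(61) + I(a)) = ((-56 - 17*(-23)) - 14927)*((⅐)*61 - 4*130) = ((-56 + 391) - 14927)*(61/7 - 520) = (335 - 14927)*(-3579/7) = -14592*(-3579/7) = 52224768/7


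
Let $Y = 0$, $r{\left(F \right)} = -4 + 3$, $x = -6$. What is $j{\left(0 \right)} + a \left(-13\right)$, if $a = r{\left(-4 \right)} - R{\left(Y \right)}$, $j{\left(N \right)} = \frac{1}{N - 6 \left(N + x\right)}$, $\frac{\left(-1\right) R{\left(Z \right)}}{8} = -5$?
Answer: $\frac{19189}{36} \approx 533.03$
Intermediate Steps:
$r{\left(F \right)} = -1$
$R{\left(Z \right)} = 40$ ($R{\left(Z \right)} = \left(-8\right) \left(-5\right) = 40$)
$j{\left(N \right)} = \frac{1}{36 - 5 N}$ ($j{\left(N \right)} = \frac{1}{N - 6 \left(N - 6\right)} = \frac{1}{N - 6 \left(-6 + N\right)} = \frac{1}{N - \left(-36 + 6 N\right)} = \frac{1}{36 - 5 N}$)
$a = -41$ ($a = -1 - 40 = -41$)
$j{\left(0 \right)} + a \left(-13\right) = - \frac{1}{-36 + 5 \cdot 0} - -533 = - \frac{1}{-36 + 0} + 533 = - \frac{1}{-36} + 533 = \left(-1\right) \left(- \frac{1}{36}\right) + 533 = \frac{1}{36} + 533 = \frac{19189}{36}$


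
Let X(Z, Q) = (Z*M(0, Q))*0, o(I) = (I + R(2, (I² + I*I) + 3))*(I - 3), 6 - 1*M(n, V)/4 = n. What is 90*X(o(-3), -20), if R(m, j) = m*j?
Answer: 0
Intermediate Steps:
M(n, V) = 24 - 4*n
R(m, j) = j*m
o(I) = (-3 + I)*(6 + I + 4*I²) (o(I) = (I + ((I² + I*I) + 3)*2)*(I - 3) = (I + ((I² + I²) + 3)*2)*(-3 + I) = (I + (2*I² + 3)*2)*(-3 + I) = (I + (3 + 2*I²)*2)*(-3 + I) = (I + (6 + 4*I²))*(-3 + I) = (6 + I + 4*I²)*(-3 + I) = (-3 + I)*(6 + I + 4*I²))
X(Z, Q) = 0 (X(Z, Q) = (Z*(24 - 4*0))*0 = (Z*(24 + 0))*0 = (Z*24)*0 = (24*Z)*0 = 0)
90*X(o(-3), -20) = 90*0 = 0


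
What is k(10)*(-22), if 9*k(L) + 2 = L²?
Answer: -2156/9 ≈ -239.56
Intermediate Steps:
k(L) = -2/9 + L²/9
k(10)*(-22) = (-2/9 + (⅑)*10²)*(-22) = (-2/9 + (⅑)*100)*(-22) = (-2/9 + 100/9)*(-22) = (98/9)*(-22) = -2156/9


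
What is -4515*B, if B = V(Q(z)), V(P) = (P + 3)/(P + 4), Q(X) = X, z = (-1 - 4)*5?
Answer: -4730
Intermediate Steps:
z = -25 (z = -5*5 = -25)
V(P) = (3 + P)/(4 + P)
B = 22/21 (B = (3 - 25)/(4 - 25) = -22/(-21) = -1/21*(-22) = 22/21 ≈ 1.0476)
-4515*B = -4515*22/21 = -4730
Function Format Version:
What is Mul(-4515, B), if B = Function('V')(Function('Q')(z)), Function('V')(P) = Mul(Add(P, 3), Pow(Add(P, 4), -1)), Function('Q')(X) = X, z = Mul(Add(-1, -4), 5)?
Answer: -4730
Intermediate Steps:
z = -25 (z = Mul(-5, 5) = -25)
Function('V')(P) = Mul(Pow(Add(4, P), -1), Add(3, P)) (Function('V')(P) = Mul(Add(3, P), Pow(Add(4, P), -1)) = Mul(Pow(Add(4, P), -1), Add(3, P)))
B = Rational(22, 21) (B = Mul(Pow(Add(4, -25), -1), Add(3, -25)) = Mul(Pow(-21, -1), -22) = Mul(Rational(-1, 21), -22) = Rational(22, 21) ≈ 1.0476)
Mul(-4515, B) = Mul(-4515, Rational(22, 21)) = -4730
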